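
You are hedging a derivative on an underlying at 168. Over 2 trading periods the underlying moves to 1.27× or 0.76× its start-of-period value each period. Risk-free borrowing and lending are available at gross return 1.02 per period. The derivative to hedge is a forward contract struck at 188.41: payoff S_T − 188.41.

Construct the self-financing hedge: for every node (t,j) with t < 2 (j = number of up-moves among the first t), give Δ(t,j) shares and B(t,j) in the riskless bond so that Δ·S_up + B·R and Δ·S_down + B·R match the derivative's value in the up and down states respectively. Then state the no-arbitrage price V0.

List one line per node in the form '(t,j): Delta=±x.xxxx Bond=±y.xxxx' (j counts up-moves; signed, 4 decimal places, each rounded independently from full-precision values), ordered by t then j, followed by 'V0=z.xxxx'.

No-arbitrage ⇒ martingale measure with p* = (R−d)/(u−d) = 0.5098.
At expiry t=2: V(2,0)=-91.3732, V(2,1)=-26.2564, V(2,2)=82.5572
  t=1,j=0: stock 127.6800 → up 162.1536 (V=-26.2564), down 97.0368 (V=-91.3732). Price -57.0357; hedge Δ=1.0000, bond B=-184.7157.
  t=1,j=1: stock 213.3600 → up 270.9672 (V=82.5572), down 162.1536 (V=-26.2564). Price 28.6443; hedge Δ=1.0000, bond B=-184.7157.
  t=0,j=0: stock 168.0000 → up 213.3600 (V=28.6443), down 127.6800 (V=-57.0357). Price -13.0938; hedge Δ=1.0000, bond B=-181.0938.
Root portfolio cost Δ·168+B reproduces V0=-13.0938.

(0,0): Delta=1.0000 Bond=-181.0938
(1,0): Delta=1.0000 Bond=-184.7157
(1,1): Delta=1.0000 Bond=-184.7157
V0=-13.0938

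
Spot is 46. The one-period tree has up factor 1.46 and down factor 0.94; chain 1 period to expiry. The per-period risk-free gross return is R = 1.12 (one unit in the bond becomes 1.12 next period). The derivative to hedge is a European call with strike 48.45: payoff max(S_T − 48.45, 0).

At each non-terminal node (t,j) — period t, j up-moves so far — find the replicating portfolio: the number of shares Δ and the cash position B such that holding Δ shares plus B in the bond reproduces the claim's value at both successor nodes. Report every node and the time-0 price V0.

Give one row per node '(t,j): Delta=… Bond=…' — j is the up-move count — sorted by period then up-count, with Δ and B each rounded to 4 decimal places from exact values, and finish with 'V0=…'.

Risk-neutral probability p* = (R−d)/(u−d) = (1.12−0.94)/(1.46−0.94) = 0.3462.
Terminal payoffs: V(1,0)=0.0000, V(1,1)=18.7100
Node (0,0) S=46.0000: V=(p*·18.7100+(1−p*)·0.0000)/1.12=5.7826; Δ=(18.7100−0.0000)/(67.1600−43.2400)=0.7822; B=V−Δ·S=-30.1981
Self-financing check: at every node Δ·S+B equals the discounted successor values.

(0,0): Delta=0.7822 Bond=-30.1981
V0=5.7826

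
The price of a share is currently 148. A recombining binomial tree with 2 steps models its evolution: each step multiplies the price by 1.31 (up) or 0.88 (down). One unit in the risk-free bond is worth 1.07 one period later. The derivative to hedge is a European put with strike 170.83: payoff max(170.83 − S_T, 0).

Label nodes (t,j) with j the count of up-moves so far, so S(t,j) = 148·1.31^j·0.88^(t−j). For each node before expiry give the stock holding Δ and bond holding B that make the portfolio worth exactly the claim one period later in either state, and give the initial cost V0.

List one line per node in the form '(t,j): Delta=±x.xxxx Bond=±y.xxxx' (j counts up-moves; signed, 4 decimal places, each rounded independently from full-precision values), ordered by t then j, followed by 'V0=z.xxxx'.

The replicating-portfolio and risk-neutral prices coincide; use p* = (1.07−0.88)/(1.31−0.88) = 0.4419 for the latter.
Terminal values V(2,·): V(2,0)=56.2188, V(2,1)=0.2156, V(2,2)=0.0000
  t=1,j=0: stock 130.2400 → up 170.6144 (V=0.2156), down 114.6112 (V=56.2188). Price 29.4142; hedge Δ=-1.0000, bond B=159.6542.
  t=1,j=1: stock 193.8800 → up 253.9828 (V=0.0000), down 170.6144 (V=0.2156). Price 0.1125; hedge Δ=-0.0026, bond B=0.6139.
  t=0,j=0: stock 148.0000 → up 193.8800 (V=0.1125), down 130.2400 (V=29.4142). Price 15.3896; hedge Δ=-0.4604, bond B=83.5332.
Root portfolio cost Δ·148+B reproduces V0=15.3896.

(0,0): Delta=-0.4604 Bond=83.5332
(1,0): Delta=-1.0000 Bond=159.6542
(1,1): Delta=-0.0026 Bond=0.6139
V0=15.3896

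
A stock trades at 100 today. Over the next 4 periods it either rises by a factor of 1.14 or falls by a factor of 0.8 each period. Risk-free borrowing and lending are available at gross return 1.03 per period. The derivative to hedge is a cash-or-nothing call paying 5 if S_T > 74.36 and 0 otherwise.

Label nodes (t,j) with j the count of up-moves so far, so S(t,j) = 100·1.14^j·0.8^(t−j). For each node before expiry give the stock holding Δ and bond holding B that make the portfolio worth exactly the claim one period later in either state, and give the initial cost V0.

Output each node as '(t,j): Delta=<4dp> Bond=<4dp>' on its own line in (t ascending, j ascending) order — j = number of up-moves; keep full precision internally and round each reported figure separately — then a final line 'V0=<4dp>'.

(0,0): Delta=0.0286 Bond=1.1279
(1,0): Delta=0.0758 Bond=-2.6187
(1,1): Delta=0.0127 Bond=2.9698
(2,0): Delta=0.1509 Bond=-7.5016
(2,1): Delta=0.0506 Bond=-0.3995
(2,2): Delta=0.0000 Bond=4.7130
(3,0): Delta=0.0000 Bond=0.0000
(3,1): Delta=0.2016 Bond=-11.4220
(3,2): Delta=0.0000 Bond=4.8544
(3,3): Delta=0.0000 Bond=4.8544
V0=3.9867

Under the risk-neutral measure, an up-move has probability p* = (R−d)/(u−d) = 0.6765 and values discount at R = 1.03.
At expiry t=4: V(4,0)=0.0000, V(4,1)=0.0000, V(4,2)=5.0000, V(4,3)=5.0000, V(4,4)=5.0000
(3,0): S=51.2000. Δ = (V_up−V_dn)/(S_up−S_dn) = (0.0000−0.0000)/(58.3680−40.9600) = 0.0000. V = [p*·0.0000 + (1−p*)·0.0000]/1.03 = 0.0000. B = V − Δ·S = 0.0000.
(3,1): S=72.9600. Δ = (V_up−V_dn)/(S_up−S_dn) = (5.0000−0.0000)/(83.1744−58.3680) = 0.2016. V = [p*·5.0000 + (1−p*)·0.0000]/1.03 = 3.2838. B = V − Δ·S = -11.4220.
(3,2): S=103.9680. Δ = (V_up−V_dn)/(S_up−S_dn) = (5.0000−5.0000)/(118.5235−83.1744) = 0.0000. V = [p*·5.0000 + (1−p*)·5.0000]/1.03 = 4.8544. B = V − Δ·S = 4.8544.
(3,3): S=148.1544. Δ = (V_up−V_dn)/(S_up−S_dn) = (5.0000−5.0000)/(168.8960−118.5235) = 0.0000. V = [p*·5.0000 + (1−p*)·5.0000]/1.03 = 4.8544. B = V − Δ·S = 4.8544.
(2,0): S=64.0000. Δ = (V_up−V_dn)/(S_up−S_dn) = (3.2838−0.0000)/(72.9600−51.2000) = 0.1509. V = [p*·3.2838 + (1−p*)·0.0000]/1.03 = 2.1567. B = V − Δ·S = -7.5016.
(2,1): S=91.2000. Δ = (V_up−V_dn)/(S_up−S_dn) = (4.8544−3.2838)/(103.9680−72.9600) = 0.0506. V = [p*·4.8544 + (1−p*)·3.2838]/1.03 = 4.2197. B = V − Δ·S = -0.3995.
(2,2): S=129.9600. Δ = (V_up−V_dn)/(S_up−S_dn) = (4.8544−4.8544)/(148.1544−103.9680) = 0.0000. V = [p*·4.8544 + (1−p*)·4.8544]/1.03 = 4.7130. B = V − Δ·S = 4.7130.
(1,0): S=80.0000. Δ = (V_up−V_dn)/(S_up−S_dn) = (4.2197−2.1567)/(91.2000−64.0000) = 0.0758. V = [p*·4.2197 + (1−p*)·2.1567]/1.03 = 3.4488. B = V − Δ·S = -2.6187.
(1,1): S=114.0000. Δ = (V_up−V_dn)/(S_up−S_dn) = (4.7130−4.2197)/(129.9600−91.2000) = 0.0127. V = [p*·4.7130 + (1−p*)·4.2197]/1.03 = 4.4208. B = V − Δ·S = 2.9698.
(0,0): S=100.0000. Δ = (V_up−V_dn)/(S_up−S_dn) = (4.4208−3.4488)/(114.0000−80.0000) = 0.0286. V = [p*·4.4208 + (1−p*)·3.4488]/1.03 = 3.9867. B = V − Δ·S = 1.1279.
Self-financing check: at every node Δ·S+B equals the discounted successor values.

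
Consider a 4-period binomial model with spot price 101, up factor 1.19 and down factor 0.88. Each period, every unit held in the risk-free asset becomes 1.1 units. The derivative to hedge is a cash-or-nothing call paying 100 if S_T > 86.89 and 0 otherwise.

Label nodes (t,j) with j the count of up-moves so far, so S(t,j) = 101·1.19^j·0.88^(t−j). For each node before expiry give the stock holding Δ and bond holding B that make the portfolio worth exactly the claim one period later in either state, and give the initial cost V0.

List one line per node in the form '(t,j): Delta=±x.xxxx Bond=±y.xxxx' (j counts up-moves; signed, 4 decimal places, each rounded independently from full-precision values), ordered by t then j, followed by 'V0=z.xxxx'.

The replicating-portfolio and risk-neutral prices coincide; use p* = (1.1−0.88)/(1.19−0.88) = 0.7097 for the latter.
Payoff layer (t=4): V(4,0)=0.0000, V(4,1)=0.0000, V(4,2)=100.0000, V(4,3)=100.0000, V(4,4)=100.0000
(3,0): S=68.8287. Δ = (V_up−V_dn)/(S_up−S_dn) = (0.0000−0.0000)/(81.9061−60.5692) = 0.0000. V = [p*·0.0000 + (1−p*)·0.0000]/1.1 = 0.0000. B = V − Δ·S = 0.0000.
(3,1): S=93.0751. Δ = (V_up−V_dn)/(S_up−S_dn) = (100.0000−0.0000)/(110.7594−81.9061) = 3.4658. V = [p*·100.0000 + (1−p*)·0.0000]/1.1 = 64.5161. B = V − Δ·S = -258.0645.
(3,2): S=125.8630. Δ = (V_up−V_dn)/(S_up−S_dn) = (100.0000−100.0000)/(149.7769−110.7594) = 0.0000. V = [p*·100.0000 + (1−p*)·100.0000]/1.1 = 90.9091. B = V − Δ·S = 90.9091.
(3,3): S=170.2011. Δ = (V_up−V_dn)/(S_up−S_dn) = (100.0000−100.0000)/(202.5393−149.7769) = 0.0000. V = [p*·100.0000 + (1−p*)·100.0000]/1.1 = 90.9091. B = V − Δ·S = 90.9091.
(2,0): S=78.2144. Δ = (V_up−V_dn)/(S_up−S_dn) = (64.5161−0.0000)/(93.0751−68.8287) = 2.6608. V = [p*·64.5161 + (1−p*)·0.0000]/1.1 = 41.6233. B = V − Δ·S = -166.4932.
(2,1): S=105.7672. Δ = (V_up−V_dn)/(S_up−S_dn) = (90.9091−64.5161)/(125.8630−93.0751) = 0.8050. V = [p*·90.9091 + (1−p*)·64.5161]/1.1 = 75.6787. B = V − Δ·S = -9.4598.
(2,2): S=143.0261. Δ = (V_up−V_dn)/(S_up−S_dn) = (90.9091−90.9091)/(170.2011−125.8630) = 0.0000. V = [p*·90.9091 + (1−p*)·90.9091]/1.1 = 82.6446. B = V − Δ·S = 82.6446.
(1,0): S=88.8800. Δ = (V_up−V_dn)/(S_up−S_dn) = (75.6787−41.6233)/(105.7672−78.2144) = 1.2360. V = [p*·75.6787 + (1−p*)·41.6233]/1.1 = 59.8106. B = V − Δ·S = -50.0456.
(1,1): S=120.1900. Δ = (V_up−V_dn)/(S_up−S_dn) = (82.6446−75.6787)/(143.0261−105.7672) = 0.1870. V = [p*·82.6446 + (1−p*)·75.6787]/1.1 = 73.2930. B = V − Δ·S = 50.8224.
(0,0): S=101.0000. Δ = (V_up−V_dn)/(S_up−S_dn) = (73.2930−59.8106)/(120.1900−88.8800) = 0.4306. V = [p*·73.2930 + (1−p*)·59.8106]/1.1 = 63.0716. B = V − Δ·S = 19.5801.
Self-financing check: at every node Δ·S+B equals the discounted successor values.

(0,0): Delta=0.4306 Bond=19.5801
(1,0): Delta=1.2360 Bond=-50.0456
(1,1): Delta=0.1870 Bond=50.8224
(2,0): Delta=2.6608 Bond=-166.4932
(2,1): Delta=0.8050 Bond=-9.4598
(2,2): Delta=0.0000 Bond=82.6446
(3,0): Delta=0.0000 Bond=0.0000
(3,1): Delta=3.4658 Bond=-258.0645
(3,2): Delta=0.0000 Bond=90.9091
(3,3): Delta=0.0000 Bond=90.9091
V0=63.0716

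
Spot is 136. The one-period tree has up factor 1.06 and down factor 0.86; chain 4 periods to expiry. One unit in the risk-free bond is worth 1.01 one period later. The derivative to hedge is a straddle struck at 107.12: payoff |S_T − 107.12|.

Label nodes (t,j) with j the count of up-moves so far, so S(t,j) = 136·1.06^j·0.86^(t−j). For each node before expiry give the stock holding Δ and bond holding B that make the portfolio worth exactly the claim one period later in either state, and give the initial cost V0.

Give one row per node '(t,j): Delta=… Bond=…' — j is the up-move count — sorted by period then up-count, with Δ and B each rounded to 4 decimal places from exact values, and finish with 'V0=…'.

Under the risk-neutral measure, an up-move has probability p* = (R−d)/(u−d) = 0.7500 and values discount at R = 1.01.
At expiry t=4: V(4,0)=32.7269, V(4,1)=15.4262, V(4,2)=5.8980, V(4,3)=32.1812, V(4,4)=64.5769
  t=3,j=0: stock 86.5036 → up 91.6938 (V=15.4262), down 74.3931 (V=32.7269). Price 19.5558; hedge Δ=-1.0000, bond B=106.0594.
  t=3,j=1: stock 106.6207 → up 113.0180 (V=5.8980), down 91.6938 (V=15.4262). Price 8.1980; hedge Δ=-0.4468, bond B=55.8390.
  t=3,j=2: stock 131.4163 → up 139.3012 (V=32.1812), down 113.0180 (V=5.8980). Price 25.3569; hedge Δ=1.0000, bond B=-106.0594.
  t=3,j=3: stock 161.9782 → up 171.6969 (V=64.5769), down 139.3012 (V=32.1812). Price 55.9188; hedge Δ=1.0000, bond B=-106.0594.
  t=2,j=0: stock 100.5856 → up 106.6207 (V=8.1980), down 86.5036 (V=19.5558). Price 10.9282; hedge Δ=-0.5646, bond B=67.7169.
  t=2,j=1: stock 123.9776 → up 131.4163 (V=25.3569), down 106.6207 (V=8.1980). Price 20.8586; hedge Δ=0.6920, bond B=-64.9355.
  t=2,j=2: stock 152.8096 → up 161.9782 (V=55.9188), down 131.4163 (V=25.3569). Price 47.8003; hedge Δ=1.0000, bond B=-105.0093.
  t=1,j=0: stock 116.9600 → up 123.9776 (V=20.8586), down 100.5856 (V=10.9282). Price 18.1940; hedge Δ=0.4245, bond B=-31.4578.
  t=1,j=1: stock 144.1600 → up 152.8096 (V=47.8003), down 123.9776 (V=20.8586). Price 40.6583; hedge Δ=0.9344, bond B=-94.0503.
  t=0,j=0: stock 136.0000 → up 144.1600 (V=40.6583), down 116.9600 (V=18.1940). Price 34.6953; hedge Δ=0.8259, bond B=-77.6259.
Check: Δ(0,0)·S0 + B(0,0) = 34.6953 = V0.

(0,0): Delta=0.8259 Bond=-77.6259
(1,0): Delta=0.4245 Bond=-31.4578
(1,1): Delta=0.9344 Bond=-94.0503
(2,0): Delta=-0.5646 Bond=67.7169
(2,1): Delta=0.6920 Bond=-64.9355
(2,2): Delta=1.0000 Bond=-105.0093
(3,0): Delta=-1.0000 Bond=106.0594
(3,1): Delta=-0.4468 Bond=55.8390
(3,2): Delta=1.0000 Bond=-106.0594
(3,3): Delta=1.0000 Bond=-106.0594
V0=34.6953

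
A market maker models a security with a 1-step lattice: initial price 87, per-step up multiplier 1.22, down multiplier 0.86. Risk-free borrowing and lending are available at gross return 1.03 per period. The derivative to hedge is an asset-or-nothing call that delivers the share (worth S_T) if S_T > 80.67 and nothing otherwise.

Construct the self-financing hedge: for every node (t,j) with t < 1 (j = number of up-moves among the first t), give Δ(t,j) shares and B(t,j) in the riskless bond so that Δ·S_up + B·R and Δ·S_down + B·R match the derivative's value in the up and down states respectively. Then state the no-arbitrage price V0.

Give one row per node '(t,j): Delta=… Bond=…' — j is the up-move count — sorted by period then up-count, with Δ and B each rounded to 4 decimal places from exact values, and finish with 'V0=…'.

No-arbitrage ⇒ martingale measure with p* = (R−d)/(u−d) = 0.4722.
Terminal values V(1,·): V(1,0)=0.0000, V(1,1)=106.1400
Node (0,0) S=87.0000: V=(p*·106.1400+(1−p*)·0.0000)/1.03=48.6618; Δ=(106.1400−0.0000)/(106.1400−74.8200)=3.3889; B=V−Δ·S=-246.1715
Root portfolio cost Δ·87+B reproduces V0=48.6618.

(0,0): Delta=3.3889 Bond=-246.1715
V0=48.6618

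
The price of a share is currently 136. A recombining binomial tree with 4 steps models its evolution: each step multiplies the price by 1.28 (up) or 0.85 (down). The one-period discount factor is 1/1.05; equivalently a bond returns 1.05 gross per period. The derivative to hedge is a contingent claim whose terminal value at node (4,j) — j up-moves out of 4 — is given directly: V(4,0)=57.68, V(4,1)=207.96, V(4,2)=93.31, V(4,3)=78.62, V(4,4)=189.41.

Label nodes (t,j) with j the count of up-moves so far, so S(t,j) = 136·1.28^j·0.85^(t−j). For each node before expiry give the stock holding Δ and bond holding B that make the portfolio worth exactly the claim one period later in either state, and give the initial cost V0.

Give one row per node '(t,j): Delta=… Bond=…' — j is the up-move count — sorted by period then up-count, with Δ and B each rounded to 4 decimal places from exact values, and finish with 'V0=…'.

Risk-neutral probability p* = (R−d)/(u−d) = (1.05−0.85)/(1.28−0.85) = 0.4651.
Terminal payoffs: V(4,0)=57.6800, V(4,1)=207.9600, V(4,2)=93.3100, V(4,3)=78.6200, V(4,4)=189.4100
Node (3,0) S=83.5210: V=(p*·207.9600+(1−p*)·57.6800)/1.05=121.5025; Δ=(207.9600−57.6800)/(106.9069−70.9928)=4.1844; B=V−Δ·S=-227.9858
Node (3,1) S=125.7728: V=(p*·93.3100+(1−p*)·207.9600)/1.05=147.2709; Δ=(93.3100−207.9600)/(160.9892−106.9069)=-2.1199; B=V−Δ·S=413.8988
Node (3,2) S=189.3990: V=(p*·78.6200+(1−p*)·93.3100)/1.05=82.3595; Δ=(78.6200−93.3100)/(242.4308−160.9892)=-0.1804; B=V−Δ·S=116.5223
Node (3,3) S=285.2127: V=(p*·189.4100+(1−p*)·78.6200)/1.05=123.9526; Δ=(189.4100−78.6200)/(365.0722−242.4308)=0.9034; B=V−Δ·S=-133.6986
Node (2,0) S=98.2600: V=(p*·147.2709+(1−p*)·121.5025)/1.05=127.1313; Δ=(147.2709−121.5025)/(125.7728−83.5210)=0.6099; B=V−Δ·S=67.2049
Node (2,1) S=147.9680: V=(p*·82.3595+(1−p*)·147.2709)/1.05=111.5043; Δ=(82.3595−147.2709)/(189.3990−125.7728)=-1.0202; B=V−Δ·S=262.4611
Node (2,2) S=222.8224: V=(p*·123.9526+(1−p*)·82.3595)/1.05=96.8620; Δ=(123.9526−82.3595)/(285.2127−189.3990)=0.4341; B=V−Δ·S=0.1338
Node (1,0) S=115.6000: V=(p*·111.5043+(1−p*)·127.1313)/1.05=114.1551; Δ=(111.5043−127.1313)/(147.9680−98.2600)=-0.3144; B=V−Δ·S=150.4969
Node (1,1) S=174.0800: V=(p*·96.8620+(1−p*)·111.5043)/1.05=99.7085; Δ=(96.8620−111.5043)/(222.8224−147.9680)=-0.1956; B=V−Δ·S=133.7604
Node (0,0) S=136.0000: V=(p*·99.7085+(1−p*)·114.1551)/1.05=102.3198; Δ=(99.7085−114.1551)/(174.0800−115.6000)=-0.2470; B=V−Δ·S=135.9166
Root portfolio cost Δ·136+B reproduces V0=102.3198.

(0,0): Delta=-0.2470 Bond=135.9166
(1,0): Delta=-0.3144 Bond=150.4969
(1,1): Delta=-0.1956 Bond=133.7604
(2,0): Delta=0.6099 Bond=67.2049
(2,1): Delta=-1.0202 Bond=262.4611
(2,2): Delta=0.4341 Bond=0.1338
(3,0): Delta=4.1844 Bond=-227.9858
(3,1): Delta=-2.1199 Bond=413.8988
(3,2): Delta=-0.1804 Bond=116.5223
(3,3): Delta=0.9034 Bond=-133.6986
V0=102.3198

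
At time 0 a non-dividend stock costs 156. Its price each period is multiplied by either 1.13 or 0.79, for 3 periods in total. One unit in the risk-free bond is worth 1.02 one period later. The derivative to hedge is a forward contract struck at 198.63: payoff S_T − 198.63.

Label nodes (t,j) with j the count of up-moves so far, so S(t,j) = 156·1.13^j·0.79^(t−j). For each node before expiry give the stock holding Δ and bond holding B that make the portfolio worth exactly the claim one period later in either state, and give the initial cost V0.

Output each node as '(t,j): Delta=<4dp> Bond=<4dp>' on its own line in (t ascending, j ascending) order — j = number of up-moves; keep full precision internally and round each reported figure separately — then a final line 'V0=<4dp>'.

(0,0): Delta=1.0000 Bond=-187.1735
(1,0): Delta=1.0000 Bond=-190.9170
(1,1): Delta=1.0000 Bond=-190.9170
(2,0): Delta=1.0000 Bond=-194.7353
(2,1): Delta=1.0000 Bond=-194.7353
(2,2): Delta=1.0000 Bond=-194.7353
V0=-31.1735

No-arbitrage ⇒ martingale measure with p* = (R−d)/(u−d) = 0.6765.
Payoff layer (t=3): V(3,0)=-121.7159, V(3,1)=-88.6137, V(3,2)=-41.2648, V(3,3)=26.4619
Node (2,0) S=97.3596: V=(p*·-88.6137+(1−p*)·-121.7159)/1.02=-97.3757; Δ=(-88.6137−-121.7159)/(110.0163−76.9141)=1.0000; B=V−Δ·S=-194.7353
Node (2,1) S=139.2612: V=(p*·-41.2648+(1−p*)·-88.6137)/1.02=-55.4741; Δ=(-41.2648−-88.6137)/(157.3652−110.0163)=1.0000; B=V−Δ·S=-194.7353
Node (2,2) S=199.1964: V=(p*·26.4619+(1−p*)·-41.2648)/1.02=4.4611; Δ=(26.4619−-41.2648)/(225.0919−157.3652)=1.0000; B=V−Δ·S=-194.7353
Node (1,0) S=123.2400: V=(p*·-55.4741+(1−p*)·-97.3757)/1.02=-67.6770; Δ=(-55.4741−-97.3757)/(139.2612−97.3596)=1.0000; B=V−Δ·S=-190.9170
Node (1,1) S=176.2800: V=(p*·4.4611+(1−p*)·-55.4741)/1.02=-14.6370; Δ=(4.4611−-55.4741)/(199.1964−139.2612)=1.0000; B=V−Δ·S=-190.9170
Node (0,0) S=156.0000: V=(p*·-14.6370+(1−p*)·-67.6770)/1.02=-31.1735; Δ=(-14.6370−-67.6770)/(176.2800−123.2400)=1.0000; B=V−Δ·S=-187.1735
Root portfolio cost Δ·156+B reproduces V0=-31.1735.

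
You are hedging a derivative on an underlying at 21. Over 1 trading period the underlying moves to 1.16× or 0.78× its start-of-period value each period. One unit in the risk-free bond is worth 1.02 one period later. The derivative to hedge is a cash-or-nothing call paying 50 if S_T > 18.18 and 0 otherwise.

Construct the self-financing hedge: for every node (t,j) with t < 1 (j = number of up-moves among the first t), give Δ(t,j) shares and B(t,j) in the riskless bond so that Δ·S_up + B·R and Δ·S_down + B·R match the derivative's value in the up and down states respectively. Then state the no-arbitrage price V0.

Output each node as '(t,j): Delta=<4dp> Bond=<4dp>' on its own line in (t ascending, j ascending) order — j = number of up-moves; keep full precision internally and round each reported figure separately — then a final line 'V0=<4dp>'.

No-arbitrage ⇒ martingale measure with p* = (R−d)/(u−d) = 0.6316.
Payoff layer (t=1): V(1,0)=0.0000, V(1,1)=50.0000
(0,0): S=21.0000. Δ = (V_up−V_dn)/(S_up−S_dn) = (50.0000−0.0000)/(24.3600−16.3800) = 6.2657. V = [p*·50.0000 + (1−p*)·0.0000]/1.02 = 30.9598. B = V − Δ·S = -100.6192.
Root portfolio cost Δ·21+B reproduces V0=30.9598.

(0,0): Delta=6.2657 Bond=-100.6192
V0=30.9598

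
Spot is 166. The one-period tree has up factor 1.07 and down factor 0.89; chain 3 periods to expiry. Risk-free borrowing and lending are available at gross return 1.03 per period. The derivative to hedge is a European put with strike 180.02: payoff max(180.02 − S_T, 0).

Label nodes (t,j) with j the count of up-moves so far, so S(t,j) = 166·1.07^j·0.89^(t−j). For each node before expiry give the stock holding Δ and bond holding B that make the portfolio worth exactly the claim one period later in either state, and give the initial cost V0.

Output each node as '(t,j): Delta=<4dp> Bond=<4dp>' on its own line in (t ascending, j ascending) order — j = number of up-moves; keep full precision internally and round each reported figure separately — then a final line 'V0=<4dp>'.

Risk-neutral probability p* = (R−d)/(u−d) = (1.03−0.89)/(1.07−0.89) = 0.7778.
At expiry t=3: V(3,0)=62.9951, V(3,1)=39.3272, V(3,2)=10.8725, V(3,3)=0.0000
  t=2,j=0: stock 131.4886 → up 140.6928 (V=39.3272), down 117.0249 (V=62.9951). Price 43.2881; hedge Δ=-1.0000, bond B=174.7767.
  t=2,j=1: stock 158.0818 → up 169.1475 (V=10.8725), down 140.6928 (V=39.3272). Price 16.6949; hedge Δ=-1.0000, bond B=174.7767.
  t=2,j=2: stock 190.0534 → up 203.3571 (V=0.0000), down 169.1475 (V=10.8725). Price 2.3457; hedge Δ=-0.3178, bond B=62.7484.
  t=1,j=0: stock 147.7400 → up 158.0818 (V=16.6949), down 131.4886 (V=43.2881). Price 21.9461; hedge Δ=-1.0000, bond B=169.6861.
  t=1,j=1: stock 177.6200 → up 190.0534 (V=2.3457), down 158.0818 (V=16.6949). Price 5.3732; hedge Δ=-0.4488, bond B=85.0908.
  t=0,j=0: stock 166.0000 → up 177.6200 (V=5.3732), down 147.7400 (V=21.9461). Price 8.7923; hedge Δ=-0.5546, bond B=100.8639.
Self-financing check: at every node Δ·S+B equals the discounted successor values.

(0,0): Delta=-0.5546 Bond=100.8639
(1,0): Delta=-1.0000 Bond=169.6861
(1,1): Delta=-0.4488 Bond=85.0908
(2,0): Delta=-1.0000 Bond=174.7767
(2,1): Delta=-1.0000 Bond=174.7767
(2,2): Delta=-0.3178 Bond=62.7484
V0=8.7923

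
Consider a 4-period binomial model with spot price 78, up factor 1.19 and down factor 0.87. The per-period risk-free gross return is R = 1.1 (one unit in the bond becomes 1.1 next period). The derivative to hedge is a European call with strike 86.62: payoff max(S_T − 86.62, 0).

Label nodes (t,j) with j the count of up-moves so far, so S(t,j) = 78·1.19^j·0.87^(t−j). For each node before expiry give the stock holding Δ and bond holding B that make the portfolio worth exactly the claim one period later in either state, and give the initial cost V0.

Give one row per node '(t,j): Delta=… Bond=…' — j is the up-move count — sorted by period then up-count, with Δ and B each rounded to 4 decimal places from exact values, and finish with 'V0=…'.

(0,0): Delta=0.8340 Bond=-44.4164
(1,0): Delta=0.5453 Bond=-29.2667
(1,1): Delta=0.9166 Bond=-56.5242
(2,0): Delta=0.0000 Bond=0.0000
(2,1): Delta=0.7013 Bond=-44.7907
(2,2): Delta=0.9782 Bond=-68.9798
(3,0): Delta=0.0000 Bond=0.0000
(3,1): Delta=0.0000 Bond=0.0000
(3,2): Delta=0.9019 Bond=-68.5493
(3,3): Delta=1.0000 Bond=-78.7455
V0=20.6356

The replicating-portfolio and risk-neutral prices coincide; use p* = (1.1−0.87)/(1.19−0.87) = 0.7188 for the latter.
Terminal payoffs: V(4,0)=0.0000, V(4,1)=0.0000, V(4,2)=0.0000, V(4,3)=27.7349, V(4,4)=69.7965
Node (3,0) S=51.3632: V=(p*·0.0000+(1−p*)·0.0000)/1.1=0.0000; Δ=(0.0000−0.0000)/(61.1222−44.6860)=0.0000; B=V−Δ·S=0.0000
Node (3,1) S=70.2555: V=(p*·0.0000+(1−p*)·0.0000)/1.1=0.0000; Δ=(0.0000−0.0000)/(83.6040−61.1222)=0.0000; B=V−Δ·S=0.0000
Node (3,2) S=96.0965: V=(p*·27.7349+(1−p*)·0.0000)/1.1=18.1222; Δ=(27.7349−0.0000)/(114.3549−83.6040)=0.9019; B=V−Δ·S=-68.5493
Node (3,3) S=131.4424: V=(p*·69.7965+(1−p*)·27.7349)/1.1=52.6969; Δ=(69.7965−27.7349)/(156.4165−114.3549)=1.0000; B=V−Δ·S=-78.7455
Node (2,0) S=59.0382: V=(p*·0.0000+(1−p*)·0.0000)/1.1=0.0000; Δ=(0.0000−0.0000)/(70.2555−51.3632)=0.0000; B=V−Δ·S=0.0000
Node (2,1) S=80.7534: V=(p*·18.1222+(1−p*)·0.0000)/1.1=11.8412; Δ=(18.1222−0.0000)/(96.0965−70.2555)=0.7013; B=V−Δ·S=-44.7907
Node (2,2) S=110.4558: V=(p*·52.6969+(1−p*)·18.1222)/1.1=39.0662; Δ=(52.6969−18.1222)/(131.4424−96.0965)=0.9782; B=V−Δ·S=-68.9798
Node (1,0) S=67.8600: V=(p*·11.8412+(1−p*)·0.0000)/1.1=7.7372; Δ=(11.8412−0.0000)/(80.7534−59.0382)=0.5453; B=V−Δ·S=-29.2667
Node (1,1) S=92.8200: V=(p*·39.0662+(1−p*)·11.8412)/1.1=28.5538; Δ=(39.0662−11.8412)/(110.4558−80.7534)=0.9166; B=V−Δ·S=-56.5242
Node (0,0) S=78.0000: V=(p*·28.5538+(1−p*)·7.7372)/1.1=20.6356; Δ=(28.5538−7.7372)/(92.8200−67.8600)=0.8340; B=V−Δ·S=-44.4164
Check: Δ(0,0)·S0 + B(0,0) = 20.6356 = V0.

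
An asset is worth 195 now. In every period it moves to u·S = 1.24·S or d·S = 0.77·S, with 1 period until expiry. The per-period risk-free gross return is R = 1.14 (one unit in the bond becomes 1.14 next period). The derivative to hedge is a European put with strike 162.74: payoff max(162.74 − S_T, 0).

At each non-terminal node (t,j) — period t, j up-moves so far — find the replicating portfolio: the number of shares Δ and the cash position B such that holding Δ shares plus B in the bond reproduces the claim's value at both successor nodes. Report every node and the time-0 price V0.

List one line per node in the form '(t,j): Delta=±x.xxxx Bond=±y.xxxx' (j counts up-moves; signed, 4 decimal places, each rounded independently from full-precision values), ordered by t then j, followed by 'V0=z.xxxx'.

No-arbitrage ⇒ martingale measure with p* = (R−d)/(u−d) = 0.7872.
At expiry t=1: V(1,0)=12.5900, V(1,1)=0.0000
Node (0,0) S=195.0000: V=(p*·0.0000+(1−p*)·12.5900)/1.14=2.3498; Δ=(0.0000−12.5900)/(241.8000−150.1500)=-0.1374; B=V−Δ·S=29.1370
The time-0 hedge costs 2.3498, which is the no-arbitrage price.

(0,0): Delta=-0.1374 Bond=29.1370
V0=2.3498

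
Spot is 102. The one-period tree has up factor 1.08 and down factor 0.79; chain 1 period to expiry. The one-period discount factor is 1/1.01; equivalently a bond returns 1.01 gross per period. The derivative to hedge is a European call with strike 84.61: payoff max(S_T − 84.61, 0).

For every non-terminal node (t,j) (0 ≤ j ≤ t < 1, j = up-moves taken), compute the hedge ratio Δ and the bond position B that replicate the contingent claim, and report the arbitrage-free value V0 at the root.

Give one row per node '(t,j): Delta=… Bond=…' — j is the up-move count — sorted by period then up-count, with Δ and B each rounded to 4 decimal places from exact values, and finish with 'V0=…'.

(0,0): Delta=0.8638 Bond=-68.9126
V0=19.1909

Since d<R<u, set p* = (R−d)/(u−d) = 0.7586; price each node as the discounted p*-expectation of its children.
Terminal payoffs: V(1,0)=0.0000, V(1,1)=25.5500
  t=0,j=0: stock 102.0000 → up 110.1600 (V=25.5500), down 80.5800 (V=0.0000). Price 19.1909; hedge Δ=0.8638, bond B=-68.9126.
The time-0 hedge costs 19.1909, which is the no-arbitrage price.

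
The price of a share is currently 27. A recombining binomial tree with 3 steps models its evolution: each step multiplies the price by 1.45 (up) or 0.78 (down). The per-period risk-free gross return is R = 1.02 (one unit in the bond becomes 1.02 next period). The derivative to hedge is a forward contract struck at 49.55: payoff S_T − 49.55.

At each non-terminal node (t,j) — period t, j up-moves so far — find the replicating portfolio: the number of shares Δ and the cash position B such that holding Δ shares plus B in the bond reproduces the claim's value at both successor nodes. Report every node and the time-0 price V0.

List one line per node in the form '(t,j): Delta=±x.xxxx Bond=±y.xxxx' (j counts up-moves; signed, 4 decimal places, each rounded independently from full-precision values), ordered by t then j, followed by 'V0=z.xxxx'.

The replicating-portfolio and risk-neutral prices coincide; use p* = (1.02−0.78)/(1.45−0.78) = 0.3582 for the latter.
At expiry t=3: V(3,0)=-36.7371, V(3,1)=-25.7311, V(3,2)=-5.2713, V(3,3)=32.7629
(2,0): S=16.4268. Δ = (V_up−V_dn)/(S_up−S_dn) = (-25.7311−-36.7371)/(23.8189−12.8129) = 1.0000. V = [p*·-25.7311 + (1−p*)·-36.7371]/1.02 = -32.1516. B = V − Δ·S = -48.5784.
(2,1): S=30.5370. Δ = (V_up−V_dn)/(S_up−S_dn) = (-5.2713−-25.7311)/(44.2786−23.8189) = 1.0000. V = [p*·-5.2713 + (1−p*)·-25.7311]/1.02 = -18.0414. B = V − Δ·S = -48.5784.
(2,2): S=56.7675. Δ = (V_up−V_dn)/(S_up−S_dn) = (32.7629−-5.2713)/(82.3129−44.2786) = 1.0000. V = [p*·32.7629 + (1−p*)·-5.2713]/1.02 = 8.1891. B = V − Δ·S = -48.5784.
(1,0): S=21.0600. Δ = (V_up−V_dn)/(S_up−S_dn) = (-18.0414−-32.1516)/(30.5370−16.4268) = 1.0000. V = [p*·-18.0414 + (1−p*)·-32.1516]/1.02 = -26.5659. B = V − Δ·S = -47.6259.
(1,1): S=39.1500. Δ = (V_up−V_dn)/(S_up−S_dn) = (8.1891−-18.0414)/(56.7675−30.5370) = 1.0000. V = [p*·8.1891 + (1−p*)·-18.0414]/1.02 = -8.4759. B = V − Δ·S = -47.6259.
(0,0): S=27.0000. Δ = (V_up−V_dn)/(S_up−S_dn) = (-8.4759−-26.5659)/(39.1500−21.0600) = 1.0000. V = [p*·-8.4759 + (1−p*)·-26.5659]/1.02 = -19.6921. B = V − Δ·S = -46.6921.
Each (Δ,B) replicates both successor values, so the strategy is self-financing and V0 is arbitrage-free.

(0,0): Delta=1.0000 Bond=-46.6921
(1,0): Delta=1.0000 Bond=-47.6259
(1,1): Delta=1.0000 Bond=-47.6259
(2,0): Delta=1.0000 Bond=-48.5784
(2,1): Delta=1.0000 Bond=-48.5784
(2,2): Delta=1.0000 Bond=-48.5784
V0=-19.6921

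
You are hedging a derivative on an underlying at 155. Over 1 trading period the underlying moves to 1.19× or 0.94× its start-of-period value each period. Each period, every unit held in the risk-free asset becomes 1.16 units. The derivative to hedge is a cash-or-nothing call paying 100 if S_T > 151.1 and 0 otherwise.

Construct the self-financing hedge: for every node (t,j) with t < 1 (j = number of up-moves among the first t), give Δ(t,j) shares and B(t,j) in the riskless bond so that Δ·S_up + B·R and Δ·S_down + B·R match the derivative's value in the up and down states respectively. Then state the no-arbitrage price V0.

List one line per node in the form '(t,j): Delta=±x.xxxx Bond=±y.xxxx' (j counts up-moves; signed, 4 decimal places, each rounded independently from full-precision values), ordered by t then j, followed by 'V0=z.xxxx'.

(0,0): Delta=2.5806 Bond=-324.1379
V0=75.8621

Under the risk-neutral measure, an up-move has probability p* = (R−d)/(u−d) = 0.8800 and values discount at R = 1.16.
Terminal payoffs: V(1,0)=0.0000, V(1,1)=100.0000
(0,0): S=155.0000. Δ = (V_up−V_dn)/(S_up−S_dn) = (100.0000−0.0000)/(184.4500−145.7000) = 2.5806. V = [p*·100.0000 + (1−p*)·0.0000]/1.16 = 75.8621. B = V − Δ·S = -324.1379.
Self-financing check: at every node Δ·S+B equals the discounted successor values.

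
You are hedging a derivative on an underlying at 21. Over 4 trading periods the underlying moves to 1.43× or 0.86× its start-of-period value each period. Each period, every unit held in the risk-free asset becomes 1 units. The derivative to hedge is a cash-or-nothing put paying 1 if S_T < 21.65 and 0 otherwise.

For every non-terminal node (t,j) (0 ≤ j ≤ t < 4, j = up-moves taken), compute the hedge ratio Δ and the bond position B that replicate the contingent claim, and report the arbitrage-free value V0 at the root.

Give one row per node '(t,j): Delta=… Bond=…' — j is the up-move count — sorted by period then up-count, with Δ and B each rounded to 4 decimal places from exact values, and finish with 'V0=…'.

Risk-neutral probability p* = (R−d)/(u−d) = (1−0.86)/(1.43−0.86) = 0.2456.
Payoff layer (t=4): V(4,0)=1.0000, V(4,1)=1.0000, V(4,2)=0.0000, V(4,3)=0.0000, V(4,4)=0.0000
  t=3,j=0: stock 13.3572 → up 19.1008 (V=1.0000), down 11.4872 (V=1.0000). Price 1.0000; hedge Δ=0.0000, bond B=1.0000.
  t=3,j=1: stock 22.2102 → up 31.7606 (V=0.0000), down 19.1008 (V=1.0000). Price 0.7544; hedge Δ=-0.0790, bond B=2.5088.
  t=3,j=2: stock 36.9309 → up 52.8112 (V=0.0000), down 31.7606 (V=0.0000). Price 0.0000; hedge Δ=0.0000, bond B=0.0000.
  t=3,j=3: stock 61.4083 → up 87.8139 (V=0.0000), down 52.8112 (V=0.0000). Price 0.0000; hedge Δ=0.0000, bond B=0.0000.
  t=2,j=0: stock 15.5316 → up 22.2102 (V=0.7544), down 13.3572 (V=1.0000). Price 0.9397; hedge Δ=-0.0277, bond B=1.3706.
  t=2,j=1: stock 25.8258 → up 36.9309 (V=0.0000), down 22.2102 (V=0.7544). Price 0.5691; hedge Δ=-0.0512, bond B=1.8926.
  t=2,j=2: stock 42.9429 → up 61.4083 (V=0.0000), down 36.9309 (V=0.0000). Price 0.0000; hedge Δ=0.0000, bond B=0.0000.
  t=1,j=0: stock 18.0600 → up 25.8258 (V=0.5691), down 15.5316 (V=0.9397). Price 0.8487; hedge Δ=-0.0360, bond B=1.4988.
  t=1,j=1: stock 30.0300 → up 42.9429 (V=0.0000), down 25.8258 (V=0.5691). Price 0.4293; hedge Δ=-0.0332, bond B=1.4277.
  t=0,j=0: stock 21.0000 → up 30.0300 (V=0.4293), down 18.0600 (V=0.8487). Price 0.7457; hedge Δ=-0.0350, bond B=1.4813.
Root portfolio cost Δ·21+B reproduces V0=0.7457.

(0,0): Delta=-0.0350 Bond=1.4813
(1,0): Delta=-0.0360 Bond=1.4988
(1,1): Delta=-0.0332 Bond=1.4277
(2,0): Delta=-0.0277 Bond=1.3706
(2,1): Delta=-0.0512 Bond=1.8926
(2,2): Delta=0.0000 Bond=0.0000
(3,0): Delta=0.0000 Bond=1.0000
(3,1): Delta=-0.0790 Bond=2.5088
(3,2): Delta=0.0000 Bond=0.0000
(3,3): Delta=0.0000 Bond=0.0000
V0=0.7457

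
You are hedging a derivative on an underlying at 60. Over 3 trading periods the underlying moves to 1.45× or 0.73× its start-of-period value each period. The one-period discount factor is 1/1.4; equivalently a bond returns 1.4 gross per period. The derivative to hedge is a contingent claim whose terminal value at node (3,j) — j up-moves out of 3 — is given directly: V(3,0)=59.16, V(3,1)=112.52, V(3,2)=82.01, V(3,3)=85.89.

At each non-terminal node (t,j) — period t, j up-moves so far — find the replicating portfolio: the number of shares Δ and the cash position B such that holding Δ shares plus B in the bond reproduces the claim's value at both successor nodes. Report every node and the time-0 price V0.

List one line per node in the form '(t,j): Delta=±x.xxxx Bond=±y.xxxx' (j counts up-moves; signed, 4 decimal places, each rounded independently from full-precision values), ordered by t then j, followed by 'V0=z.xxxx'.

(0,0): Delta=-0.0039 Bond=31.4044
(1,0): Delta=-0.5591 Bond=68.2872
(1,1): Delta=0.0170 Bond=42.1511
(2,0): Delta=2.3179 Bond=3.6135
(2,1): Delta=-0.6672 Bond=102.4670
(2,2): Delta=0.0427 Bond=55.7687
V0=31.1733

The replicating-portfolio and risk-neutral prices coincide; use p* = (1.4−0.73)/(1.45−0.73) = 0.9306 for the latter.
At expiry t=3: V(3,0)=59.1600, V(3,1)=112.5200, V(3,2)=82.0100, V(3,3)=85.8900
(2,0): S=31.9740. Δ = (V_up−V_dn)/(S_up−S_dn) = (112.5200−59.1600)/(46.3623−23.3410) = 2.3179. V = [p*·112.5200 + (1−p*)·59.1600]/1.4 = 77.7246. B = V − Δ·S = 3.6135.
(2,1): S=63.5100. Δ = (V_up−V_dn)/(S_up−S_dn) = (82.0100−112.5200)/(92.0895−46.3623) = -0.6672. V = [p*·82.0100 + (1−p*)·112.5200]/1.4 = 60.0920. B = V − Δ·S = 102.4670.
(2,2): S=126.1500. Δ = (V_up−V_dn)/(S_up−S_dn) = (85.8900−82.0100)/(182.9175−92.0895) = 0.0427. V = [p*·85.8900 + (1−p*)·82.0100]/1.4 = 61.1575. B = V − Δ·S = 55.7687.
(1,0): S=43.8000. Δ = (V_up−V_dn)/(S_up−S_dn) = (60.0920−77.7246)/(63.5100−31.9740) = -0.5591. V = [p*·60.0920 + (1−p*)·77.7246]/1.4 = 43.7975. B = V − Δ·S = 68.2872.
(1,1): S=87.0000. Δ = (V_up−V_dn)/(S_up−S_dn) = (61.1575−60.0920)/(126.1500−63.5100) = 0.0170. V = [p*·61.1575 + (1−p*)·60.0920]/1.4 = 43.6311. B = V − Δ·S = 42.1511.
(0,0): S=60.0000. Δ = (V_up−V_dn)/(S_up−S_dn) = (43.6311−43.7975)/(87.0000−43.8000) = -0.0039. V = [p*·43.6311 + (1−p*)·43.7975]/1.4 = 31.1733. B = V − Δ·S = 31.4044.
Self-financing check: at every node Δ·S+B equals the discounted successor values.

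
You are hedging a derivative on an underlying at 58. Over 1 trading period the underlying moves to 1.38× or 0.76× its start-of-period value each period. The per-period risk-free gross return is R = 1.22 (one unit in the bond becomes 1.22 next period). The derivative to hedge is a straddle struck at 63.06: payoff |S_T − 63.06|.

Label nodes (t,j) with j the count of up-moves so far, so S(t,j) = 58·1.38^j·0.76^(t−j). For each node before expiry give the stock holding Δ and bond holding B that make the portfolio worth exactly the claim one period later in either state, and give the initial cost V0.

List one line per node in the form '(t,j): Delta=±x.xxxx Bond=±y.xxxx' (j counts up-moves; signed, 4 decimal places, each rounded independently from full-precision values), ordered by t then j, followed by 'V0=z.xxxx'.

(0,0): Delta=-0.0556 Bond=17.5669
V0=14.3411

Under the risk-neutral measure, an up-move has probability p* = (R−d)/(u−d) = 0.7419 and values discount at R = 1.22.
Terminal values V(1,·): V(1,0)=18.9800, V(1,1)=16.9800
(0,0): S=58.0000. Δ = (V_up−V_dn)/(S_up−S_dn) = (16.9800−18.9800)/(80.0400−44.0800) = -0.0556. V = [p*·16.9800 + (1−p*)·18.9800]/1.22 = 14.3411. B = V − Δ·S = 17.5669.
Root portfolio cost Δ·58+B reproduces V0=14.3411.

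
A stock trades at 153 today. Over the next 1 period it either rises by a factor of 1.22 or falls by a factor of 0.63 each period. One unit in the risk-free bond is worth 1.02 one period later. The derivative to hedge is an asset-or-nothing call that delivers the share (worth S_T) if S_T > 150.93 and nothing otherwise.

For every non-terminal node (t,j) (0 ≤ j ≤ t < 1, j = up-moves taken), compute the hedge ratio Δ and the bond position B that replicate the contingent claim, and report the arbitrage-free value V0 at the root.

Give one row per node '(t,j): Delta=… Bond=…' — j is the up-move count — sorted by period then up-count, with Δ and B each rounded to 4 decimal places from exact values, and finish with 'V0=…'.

(0,0): Delta=2.0678 Bond=-195.4068
V0=120.9661

Since d<R<u, set p* = (R−d)/(u−d) = 0.6610; price each node as the discounted p*-expectation of its children.
Terminal values V(1,·): V(1,0)=0.0000, V(1,1)=186.6600
(0,0): S=153.0000. Δ = (V_up−V_dn)/(S_up−S_dn) = (186.6600−0.0000)/(186.6600−96.3900) = 2.0678. V = [p*·186.6600 + (1−p*)·0.0000]/1.02 = 120.9661. B = V − Δ·S = -195.4068.
Each (Δ,B) replicates both successor values, so the strategy is self-financing and V0 is arbitrage-free.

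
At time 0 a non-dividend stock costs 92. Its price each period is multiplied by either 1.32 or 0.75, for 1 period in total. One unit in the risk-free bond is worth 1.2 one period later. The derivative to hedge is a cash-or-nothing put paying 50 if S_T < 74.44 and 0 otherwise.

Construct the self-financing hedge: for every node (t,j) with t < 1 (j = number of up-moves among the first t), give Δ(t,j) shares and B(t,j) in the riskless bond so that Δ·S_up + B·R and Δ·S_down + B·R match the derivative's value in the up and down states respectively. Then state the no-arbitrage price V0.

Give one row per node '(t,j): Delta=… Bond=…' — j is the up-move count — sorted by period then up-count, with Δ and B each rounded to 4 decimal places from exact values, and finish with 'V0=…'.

The replicating-portfolio and risk-neutral prices coincide; use p* = (1.2−0.75)/(1.32−0.75) = 0.7895 for the latter.
Payoff layer (t=1): V(1,0)=50.0000, V(1,1)=0.0000
Node (0,0) S=92.0000: V=(p*·0.0000+(1−p*)·50.0000)/1.2=8.7719; Δ=(0.0000−50.0000)/(121.4400−69.0000)=-0.9535; B=V−Δ·S=96.4912
Each (Δ,B) replicates both successor values, so the strategy is self-financing and V0 is arbitrage-free.

(0,0): Delta=-0.9535 Bond=96.4912
V0=8.7719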